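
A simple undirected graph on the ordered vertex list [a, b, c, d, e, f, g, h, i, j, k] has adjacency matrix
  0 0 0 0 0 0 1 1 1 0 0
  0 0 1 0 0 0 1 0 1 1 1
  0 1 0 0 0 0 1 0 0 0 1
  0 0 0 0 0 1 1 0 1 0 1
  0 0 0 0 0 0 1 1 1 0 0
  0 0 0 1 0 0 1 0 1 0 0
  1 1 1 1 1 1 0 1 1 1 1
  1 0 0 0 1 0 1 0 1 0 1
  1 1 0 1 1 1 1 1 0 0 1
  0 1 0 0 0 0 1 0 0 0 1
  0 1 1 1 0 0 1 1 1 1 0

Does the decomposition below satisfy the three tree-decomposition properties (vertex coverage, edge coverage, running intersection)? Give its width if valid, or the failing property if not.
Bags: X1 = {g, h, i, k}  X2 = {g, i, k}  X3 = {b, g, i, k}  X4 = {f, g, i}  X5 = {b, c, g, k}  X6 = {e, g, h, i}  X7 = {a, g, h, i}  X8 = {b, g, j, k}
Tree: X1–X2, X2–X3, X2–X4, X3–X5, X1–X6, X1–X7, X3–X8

No — vertex d appears in no bag.

A tree decomposition must satisfy three properties: every vertex lies in some bag; for every edge, both endpoints lie together in some bag; and for every vertex, the bags containing it form a connected subtree. Here vertex d appears in no bag, so the decomposition is invalid.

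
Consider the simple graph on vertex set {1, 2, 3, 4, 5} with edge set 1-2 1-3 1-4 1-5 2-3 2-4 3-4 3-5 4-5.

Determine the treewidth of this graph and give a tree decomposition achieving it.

Every bag has size at most 4, so the width is 4 − 1 = 3 and tw(G) ≤ 3. For the lower bound, the 4 vertices {1, 2, 3, 4} are pairwise adjacent, and any tree decomposition puts a clique entirely inside one bag — forcing width ≥ 3. Therefore the treewidth is 3.

Treewidth 3.
One such decomposition:
Bags: B1 = {1, 3, 4, 5}  B2 = {1, 2, 3, 4}
Tree: B1–B2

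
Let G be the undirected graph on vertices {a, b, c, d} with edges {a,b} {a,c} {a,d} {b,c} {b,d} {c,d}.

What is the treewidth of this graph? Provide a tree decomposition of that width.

Treewidth 3.
One optimal decomposition is:
Bags: B1 = {a, b, c, d}
Tree: (single bag)

A single bag containing all 4 vertices is trivially a valid decomposition of width 3. On the other hand G contains the 4-clique {a, b, c, d}. A clique must lie in a single bag of any decomposition, so no decomposition can have width below 3. Hence tw(G) = 3 exactly.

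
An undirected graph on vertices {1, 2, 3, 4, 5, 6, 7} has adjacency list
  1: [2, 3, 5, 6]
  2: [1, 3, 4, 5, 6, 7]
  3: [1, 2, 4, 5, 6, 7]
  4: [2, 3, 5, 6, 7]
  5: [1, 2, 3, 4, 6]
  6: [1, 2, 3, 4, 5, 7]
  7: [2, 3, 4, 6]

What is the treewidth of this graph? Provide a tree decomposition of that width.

The largest bag has 5 vertices, giving width 4; this decomposition certifies tw(G) ≤ 4. For the lower bound, the 5 vertices {1, 2, 3, 5, 6} are pairwise adjacent, and any tree decomposition puts a clique entirely inside one bag — forcing width ≥ 4. Combining the bounds, tw(G) = 4.

Treewidth 4.
One such decomposition:
Bags: B1 = {2, 3, 4, 5, 6}  B2 = {1, 2, 3, 5, 6}  B3 = {2, 3, 4, 6, 7}
Tree: B1–B2, B1–B3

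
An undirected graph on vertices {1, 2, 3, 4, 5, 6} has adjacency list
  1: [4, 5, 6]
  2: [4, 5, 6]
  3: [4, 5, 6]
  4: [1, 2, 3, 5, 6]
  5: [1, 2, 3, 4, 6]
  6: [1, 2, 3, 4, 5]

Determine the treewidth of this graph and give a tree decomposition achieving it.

Every bag has size at most 4, so the width is 4 − 1 = 3 and tw(G) ≤ 3. On the other hand G contains the 4-clique {1, 4, 5, 6}. A clique must lie in a single bag of any decomposition, so no decomposition can have width below 3. The upper and lower bounds meet at 3, so that is the treewidth.

Treewidth 3.
Bags: B1 = {3, 4, 5, 6}  B2 = {1, 4, 5, 6}  B3 = {2, 4, 5, 6}
Tree: B1–B2, B2–B3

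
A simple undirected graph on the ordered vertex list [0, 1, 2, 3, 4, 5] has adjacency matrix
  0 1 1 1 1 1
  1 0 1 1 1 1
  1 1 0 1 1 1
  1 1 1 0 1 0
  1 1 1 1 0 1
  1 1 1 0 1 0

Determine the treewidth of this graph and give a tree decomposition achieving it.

Treewidth 4.
One such decomposition:
Bags: B1 = {0, 1, 2, 3, 4}  B2 = {0, 1, 2, 4, 5}
Tree: B1–B2

Every bag has size at most 5, so the width is 5 − 1 = 4 and tw(G) ≤ 4. Conversely, {0, 1, 2, 3, 4} is a clique of size 5, and the vertices of any clique must share a bag in every tree decomposition; so some bag has ≥ 5 vertices and tw(G) ≥ 4. The upper and lower bounds meet at 4, so that is the treewidth.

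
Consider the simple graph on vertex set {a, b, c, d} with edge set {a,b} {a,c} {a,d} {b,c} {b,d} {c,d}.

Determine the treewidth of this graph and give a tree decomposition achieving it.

Treewidth 3.
Bags: B1 = {a, b, c, d}
Tree: (single bag)

A single bag containing all 4 vertices is trivially a valid decomposition of width 3. For the lower bound, the 4 vertices {a, b, c, d} are pairwise adjacent, and any tree decomposition puts a clique entirely inside one bag — forcing width ≥ 3. Therefore the treewidth is 3.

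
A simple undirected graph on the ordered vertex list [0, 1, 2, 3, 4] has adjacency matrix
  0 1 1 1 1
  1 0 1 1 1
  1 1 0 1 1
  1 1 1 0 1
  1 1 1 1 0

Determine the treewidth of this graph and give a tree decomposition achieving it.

Treewidth 4.
One optimal decomposition is:
Bags: B1 = {0, 1, 2, 3, 4}
Tree: (single bag)

With just one bag of size 5, the width is 5 − 1 = 4, so tw(G) ≤ 4. On the other hand G contains the 5-clique {0, 1, 2, 3, 4}. A clique must lie in a single bag of any decomposition, so no decomposition can have width below 4. Combining the bounds, tw(G) = 4.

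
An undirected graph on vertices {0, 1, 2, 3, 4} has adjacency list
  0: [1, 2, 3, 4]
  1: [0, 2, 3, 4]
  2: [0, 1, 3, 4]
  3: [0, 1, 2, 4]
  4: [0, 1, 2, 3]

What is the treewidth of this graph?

A width-4 tree decomposition is:
Bags: B1 = {0, 1, 2, 3, 4}
Tree: (single bag)
With just one bag of size 5, the width is 5 − 1 = 4, so tw(G) ≤ 4. For the lower bound, the 5 vertices {0, 1, 2, 3, 4} are pairwise adjacent, and any tree decomposition puts a clique entirely inside one bag — forcing width ≥ 4. Combining the bounds, tw(G) = 4.

4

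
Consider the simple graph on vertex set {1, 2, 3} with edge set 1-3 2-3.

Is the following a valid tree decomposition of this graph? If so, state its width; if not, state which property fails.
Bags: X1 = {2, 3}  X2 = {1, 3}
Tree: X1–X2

Yes; width 1.

Checking the three conditions: (i) the bags cover all of {1, 2, 3}; (ii) for each edge, some bag contains both endpoints; (iii) the bags containing any fixed vertex form a subtree. All hold, so the decomposition is valid with width 2 − 1 = 1.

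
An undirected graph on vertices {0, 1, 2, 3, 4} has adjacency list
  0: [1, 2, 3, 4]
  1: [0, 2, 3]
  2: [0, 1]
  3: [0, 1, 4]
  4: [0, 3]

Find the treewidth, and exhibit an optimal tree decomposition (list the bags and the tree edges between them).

Treewidth 2.
One such decomposition:
Bags: B1 = {0, 3, 4}  B2 = {0, 1, 3}  B3 = {0, 1, 2}
Tree: B1–B2, B2–B3

The largest bag has 3 vertices, giving width 2; this decomposition certifies tw(G) ≤ 2. For the lower bound, the 3 vertices {0, 1, 2} are pairwise adjacent, and any tree decomposition puts a clique entirely inside one bag — forcing width ≥ 2. The upper and lower bounds meet at 2, so that is the treewidth.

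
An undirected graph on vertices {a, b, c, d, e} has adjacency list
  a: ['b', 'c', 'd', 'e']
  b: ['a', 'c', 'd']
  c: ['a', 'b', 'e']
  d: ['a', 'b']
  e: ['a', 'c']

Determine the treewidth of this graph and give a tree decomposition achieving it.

Treewidth 2.
One optimal decomposition is:
Bags: B1 = {a, b, d}  B2 = {a, b, c}  B3 = {a, c, e}
Tree: B1–B2, B2–B3

Every bag has size at most 3, so the width is 3 − 1 = 2 and tw(G) ≤ 2. On the other hand G contains the 3-clique {a, b, d}. A clique must lie in a single bag of any decomposition, so no decomposition can have width below 2. Therefore the treewidth is 2.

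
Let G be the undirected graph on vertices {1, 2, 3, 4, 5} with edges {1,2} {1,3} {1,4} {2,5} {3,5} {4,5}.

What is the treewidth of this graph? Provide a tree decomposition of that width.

Treewidth 2.
One such decomposition:
Bags: B1 = {1, 2, 5}  B2 = {1, 3, 5}  B3 = {1, 4, 5}
Tree: B1–B2, B2–B3

Each bag holds 3 vertices, so the decomposition has width 2, which upper-bounds the treewidth. Since 5–2–1–3–5 is a cycle in G, G is not acyclic. Forests are exactly the graphs of treewidth ≤ 1, so tw(G) ≥ 2. The upper and lower bounds meet at 2, so that is the treewidth.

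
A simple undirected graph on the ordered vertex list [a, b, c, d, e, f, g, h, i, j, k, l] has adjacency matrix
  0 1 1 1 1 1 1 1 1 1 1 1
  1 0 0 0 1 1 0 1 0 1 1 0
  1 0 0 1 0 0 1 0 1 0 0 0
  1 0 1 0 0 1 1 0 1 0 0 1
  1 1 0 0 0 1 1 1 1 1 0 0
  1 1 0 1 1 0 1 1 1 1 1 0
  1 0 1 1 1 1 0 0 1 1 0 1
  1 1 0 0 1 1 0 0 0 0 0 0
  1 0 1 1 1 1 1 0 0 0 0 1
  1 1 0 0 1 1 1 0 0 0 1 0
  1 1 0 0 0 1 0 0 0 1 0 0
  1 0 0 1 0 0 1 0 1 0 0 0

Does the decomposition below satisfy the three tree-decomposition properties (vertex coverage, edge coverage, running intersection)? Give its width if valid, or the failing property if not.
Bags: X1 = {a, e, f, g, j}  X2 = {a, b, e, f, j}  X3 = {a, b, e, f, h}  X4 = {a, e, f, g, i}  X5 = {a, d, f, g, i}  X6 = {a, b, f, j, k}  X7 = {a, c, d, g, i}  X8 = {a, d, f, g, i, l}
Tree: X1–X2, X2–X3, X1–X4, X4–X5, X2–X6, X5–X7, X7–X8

A tree decomposition must satisfy three properties: every vertex lies in some bag; for every edge, both endpoints lie together in some bag; and for every vertex, the bags containing it form a connected subtree. Here bags containing vertex f are not connected in the tree, so the decomposition is invalid.

No — bags containing vertex f are not connected in the tree.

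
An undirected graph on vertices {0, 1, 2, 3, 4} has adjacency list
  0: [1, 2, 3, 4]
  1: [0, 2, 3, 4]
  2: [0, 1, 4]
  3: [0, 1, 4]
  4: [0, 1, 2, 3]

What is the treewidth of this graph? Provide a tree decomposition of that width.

Every bag has size at most 4, so the width is 4 − 1 = 3 and tw(G) ≤ 3. For the lower bound, the 4 vertices {0, 1, 2, 4} are pairwise adjacent, and any tree decomposition puts a clique entirely inside one bag — forcing width ≥ 3. Therefore the treewidth is 3.

Treewidth 3.
One optimal decomposition is:
Bags: B1 = {0, 1, 3, 4}  B2 = {0, 1, 2, 4}
Tree: B1–B2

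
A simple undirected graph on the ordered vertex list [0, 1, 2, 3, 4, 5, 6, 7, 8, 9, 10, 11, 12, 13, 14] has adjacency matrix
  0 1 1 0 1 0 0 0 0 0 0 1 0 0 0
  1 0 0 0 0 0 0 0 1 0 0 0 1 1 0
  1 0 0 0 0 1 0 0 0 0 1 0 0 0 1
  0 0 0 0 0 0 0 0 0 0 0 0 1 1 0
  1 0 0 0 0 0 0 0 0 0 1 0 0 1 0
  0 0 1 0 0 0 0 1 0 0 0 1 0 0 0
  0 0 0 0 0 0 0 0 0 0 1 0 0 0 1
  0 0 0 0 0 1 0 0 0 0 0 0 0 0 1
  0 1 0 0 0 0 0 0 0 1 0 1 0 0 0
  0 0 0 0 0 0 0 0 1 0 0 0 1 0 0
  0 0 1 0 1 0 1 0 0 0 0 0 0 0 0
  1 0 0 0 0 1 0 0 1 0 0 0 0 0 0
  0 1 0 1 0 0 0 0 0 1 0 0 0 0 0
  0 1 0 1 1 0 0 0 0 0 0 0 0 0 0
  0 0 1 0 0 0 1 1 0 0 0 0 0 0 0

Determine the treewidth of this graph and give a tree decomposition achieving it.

Treewidth 3.
One such decomposition:
Bags: B1 = {3, 9, 12, 13}  B2 = {1, 9, 12, 13}  B3 = {1, 8, 9, 13}  B4 = {1, 4, 8, 13}  B5 = {0, 1, 4, 8}  B6 = {0, 4, 8, 11}  B7 = {0, 4, 10, 11}  B8 = {0, 2, 10, 11}  B9 = {2, 5, 10, 11}  B10 = {2, 5, 6, 10}  B11 = {2, 5, 6, 14}  B12 = {5, 6, 7, 14}
Tree: B1–B2, B2–B3, B3–B4, B4–B5, B5–B6, B6–B7, B7–B8, B8–B9, B9–B10, B10–B11, B11–B12

The largest bag has 4 vertices, giving width 3; this decomposition certifies tw(G) ≤ 3. For the lower bound: the 4 vertex sets {3,9,12}, {13}, {1}, {0,4,8,11} are disjoint, each induces a connected subgraph, and every pair is joined by at least one edge of G. Contracting each set to a single vertex therefore yields K_{4} as a minor, and since treewidth is minor-monotone, tw(G) ≥ tw(K_{4}) = 3. Hence tw(G) = 3 exactly.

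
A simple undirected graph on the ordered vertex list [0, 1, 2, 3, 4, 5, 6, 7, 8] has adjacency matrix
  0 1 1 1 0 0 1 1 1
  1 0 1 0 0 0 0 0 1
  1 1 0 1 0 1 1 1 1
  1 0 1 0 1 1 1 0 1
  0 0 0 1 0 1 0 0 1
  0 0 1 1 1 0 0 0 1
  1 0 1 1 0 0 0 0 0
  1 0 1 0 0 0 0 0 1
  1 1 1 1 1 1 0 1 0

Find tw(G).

A width-3 tree decomposition is:
Bags: B1 = {0, 2, 3, 8}  B2 = {2, 3, 5, 8}  B3 = {0, 2, 7, 8}  B4 = {0, 1, 2, 8}  B5 = {0, 2, 3, 6}  B6 = {3, 4, 5, 8}
Tree: B1–B2, B1–B3, B3–B4, B1–B5, B2–B6
Every bag has size at most 4, so the width is 4 − 1 = 3 and tw(G) ≤ 3. For the lower bound, the 4 vertices {0, 1, 2, 8} are pairwise adjacent, and any tree decomposition puts a clique entirely inside one bag — forcing width ≥ 3. The upper and lower bounds meet at 3, so that is the treewidth.

3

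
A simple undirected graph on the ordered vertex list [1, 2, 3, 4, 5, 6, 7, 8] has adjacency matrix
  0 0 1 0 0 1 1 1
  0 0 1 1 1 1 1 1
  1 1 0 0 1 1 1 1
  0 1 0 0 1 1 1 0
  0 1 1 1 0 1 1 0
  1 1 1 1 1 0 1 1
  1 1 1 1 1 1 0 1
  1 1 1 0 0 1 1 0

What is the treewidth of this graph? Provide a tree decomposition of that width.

The largest bag has 5 vertices, giving width 4; this decomposition certifies tw(G) ≤ 4. Conversely, {1, 3, 6, 7, 8} is a clique of size 5, and the vertices of any clique must share a bag in every tree decomposition; so some bag has ≥ 5 vertices and tw(G) ≥ 4. Therefore the treewidth is 4.

Treewidth 4.
One such decomposition:
Bags: B1 = {2, 3, 5, 6, 7}  B2 = {2, 3, 6, 7, 8}  B3 = {2, 4, 5, 6, 7}  B4 = {1, 3, 6, 7, 8}
Tree: B1–B2, B1–B3, B2–B4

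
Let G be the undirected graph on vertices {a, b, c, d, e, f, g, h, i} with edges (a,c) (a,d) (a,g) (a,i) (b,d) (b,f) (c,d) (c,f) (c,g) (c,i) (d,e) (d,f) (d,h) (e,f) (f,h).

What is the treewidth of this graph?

2

A width-2 tree decomposition is:
Bags: B1 = {d, e, f}  B2 = {c, d, f}  B3 = {a, c, d}  B4 = {a, c, g}  B5 = {a, c, i}  B6 = {d, f, h}  B7 = {b, d, f}
Tree: B1–B2, B2–B3, B3–B4, B4–B5, B1–B6, B2–B7
Each bag holds 3 vertices, so the decomposition has width 2, which upper-bounds the treewidth. On the other hand G contains the 3-clique {a, c, d}. A clique must lie in a single bag of any decomposition, so no decomposition can have width below 2. The upper and lower bounds meet at 2, so that is the treewidth.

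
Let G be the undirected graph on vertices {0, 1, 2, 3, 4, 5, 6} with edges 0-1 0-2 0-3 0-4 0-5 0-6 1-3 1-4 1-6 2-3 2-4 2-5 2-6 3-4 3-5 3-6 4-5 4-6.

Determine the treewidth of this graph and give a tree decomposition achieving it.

Treewidth 4.
One optimal decomposition is:
Bags: B1 = {0, 2, 3, 4, 5}  B2 = {0, 2, 3, 4, 6}  B3 = {0, 1, 3, 4, 6}
Tree: B1–B2, B2–B3

Every bag has size at most 5, so the width is 5 − 1 = 4 and tw(G) ≤ 4. On the other hand G contains the 5-clique {0, 1, 3, 4, 6}. A clique must lie in a single bag of any decomposition, so no decomposition can have width below 4. Hence tw(G) = 4 exactly.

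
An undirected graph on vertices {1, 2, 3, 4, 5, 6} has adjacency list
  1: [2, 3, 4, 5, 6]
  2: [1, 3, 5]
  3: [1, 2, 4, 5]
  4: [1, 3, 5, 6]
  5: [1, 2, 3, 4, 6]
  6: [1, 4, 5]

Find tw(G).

A width-3 tree decomposition is:
Bags: B1 = {1, 3, 4, 5}  B2 = {1, 2, 3, 5}  B3 = {1, 4, 5, 6}
Tree: B1–B2, B1–B3
Every bag has size at most 4, so the width is 4 − 1 = 3 and tw(G) ≤ 3. Conversely, {1, 2, 3, 5} is a clique of size 4, and the vertices of any clique must share a bag in every tree decomposition; so some bag has ≥ 4 vertices and tw(G) ≥ 3. The upper and lower bounds meet at 3, so that is the treewidth.

3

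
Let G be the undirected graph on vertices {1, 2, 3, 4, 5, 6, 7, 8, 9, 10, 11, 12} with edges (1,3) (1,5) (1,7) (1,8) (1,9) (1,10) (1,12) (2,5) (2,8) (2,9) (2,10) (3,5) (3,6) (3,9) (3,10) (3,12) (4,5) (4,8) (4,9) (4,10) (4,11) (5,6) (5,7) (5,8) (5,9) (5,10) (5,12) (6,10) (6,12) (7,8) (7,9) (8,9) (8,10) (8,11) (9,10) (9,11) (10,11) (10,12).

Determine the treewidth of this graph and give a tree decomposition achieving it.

Treewidth 4.
One such decomposition:
Bags: B1 = {1, 3, 5, 10, 12}  B2 = {1, 3, 5, 9, 10}  B3 = {1, 5, 8, 9, 10}  B4 = {3, 5, 6, 10, 12}  B5 = {1, 5, 7, 8, 9}  B6 = {2, 5, 8, 9, 10}  B7 = {4, 5, 8, 9, 10}  B8 = {4, 8, 9, 10, 11}
Tree: B1–B2, B2–B3, B1–B4, B3–B5, B3–B6, B3–B7, B7–B8

Each bag holds 5 vertices, so the decomposition has width 4, which upper-bounds the treewidth. For the lower bound, the 5 vertices {4, 8, 9, 10, 11} are pairwise adjacent, and any tree decomposition puts a clique entirely inside one bag — forcing width ≥ 4. Therefore the treewidth is 4.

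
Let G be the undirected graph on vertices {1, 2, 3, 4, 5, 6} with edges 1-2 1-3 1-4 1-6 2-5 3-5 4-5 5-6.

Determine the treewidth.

A width-2 tree decomposition is:
Bags: B1 = {1, 4, 5}  B2 = {1, 2, 5}  B3 = {1, 3, 5}  B4 = {1, 5, 6}
Tree: B1–B2, B2–B3, B3–B4
Every bag has size at most 3, so the width is 3 − 1 = 2 and tw(G) ≤ 2. The edges 1–4–5–2–1 form a cycle, so G is not a tree and its treewidth is at least 2. Therefore the treewidth is 2.

2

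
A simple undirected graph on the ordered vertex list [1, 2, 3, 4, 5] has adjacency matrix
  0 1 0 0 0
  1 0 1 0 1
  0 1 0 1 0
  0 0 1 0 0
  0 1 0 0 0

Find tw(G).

1

A width-1 tree decomposition is:
Bags: B1 = {2, 3}  B2 = {2, 5}  B3 = {3, 4}  B4 = {1, 2}
Tree: B1–B2, B1–B3, B2–B4
Every bag has size at most 2, so the width is 2 − 1 = 1 and tw(G) ≤ 1. G has an edge, so its treewidth is at least 1. Therefore the treewidth is 1.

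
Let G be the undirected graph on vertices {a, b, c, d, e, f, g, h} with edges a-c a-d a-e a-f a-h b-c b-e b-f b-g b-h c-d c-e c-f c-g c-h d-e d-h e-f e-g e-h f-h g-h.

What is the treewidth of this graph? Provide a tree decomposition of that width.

Each bag holds 5 vertices, so the decomposition has width 4, which upper-bounds the treewidth. For the lower bound, the 5 vertices {a, c, d, e, h} are pairwise adjacent, and any tree decomposition puts a clique entirely inside one bag — forcing width ≥ 4. Hence tw(G) = 4 exactly.

Treewidth 4.
One optimal decomposition is:
Bags: B1 = {b, c, e, f, h}  B2 = {b, c, e, g, h}  B3 = {a, c, e, f, h}  B4 = {a, c, d, e, h}
Tree: B1–B2, B1–B3, B3–B4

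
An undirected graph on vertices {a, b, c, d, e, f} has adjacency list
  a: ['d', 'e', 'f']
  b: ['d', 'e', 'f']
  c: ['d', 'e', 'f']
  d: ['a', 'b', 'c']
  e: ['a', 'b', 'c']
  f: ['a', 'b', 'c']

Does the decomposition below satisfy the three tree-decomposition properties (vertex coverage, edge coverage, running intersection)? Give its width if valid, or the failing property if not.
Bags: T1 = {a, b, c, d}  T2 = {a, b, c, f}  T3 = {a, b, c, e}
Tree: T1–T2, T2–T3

Yes; width 3.

Every vertex of G appears in some bag (union = {a, b, c, d, e, f}); every edge is covered by a bag; and for each vertex v the set of bags containing v is connected in the bag tree. The decomposition is therefore valid. The largest bag has 4 vertices, so the width is 3.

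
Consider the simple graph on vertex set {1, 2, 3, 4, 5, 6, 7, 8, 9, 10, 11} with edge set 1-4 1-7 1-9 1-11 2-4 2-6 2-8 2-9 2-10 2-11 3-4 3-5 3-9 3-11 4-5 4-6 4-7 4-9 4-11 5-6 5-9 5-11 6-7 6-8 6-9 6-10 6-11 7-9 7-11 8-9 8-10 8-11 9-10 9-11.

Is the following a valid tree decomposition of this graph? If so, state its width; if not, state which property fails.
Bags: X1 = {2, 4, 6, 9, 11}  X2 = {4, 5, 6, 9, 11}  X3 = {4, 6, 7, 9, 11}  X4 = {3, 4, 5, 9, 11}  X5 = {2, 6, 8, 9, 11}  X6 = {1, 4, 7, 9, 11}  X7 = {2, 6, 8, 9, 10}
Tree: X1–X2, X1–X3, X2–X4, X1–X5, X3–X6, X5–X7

Yes; width 4.

Every vertex of G appears in some bag (union = {1, 2, 3, 4, 5, 6, 7, 8, 9, 10, 11}); every edge is covered by a bag; and for each vertex v the set of bags containing v is connected in the bag tree. The decomposition is therefore valid. The largest bag has 5 vertices, so the width is 4.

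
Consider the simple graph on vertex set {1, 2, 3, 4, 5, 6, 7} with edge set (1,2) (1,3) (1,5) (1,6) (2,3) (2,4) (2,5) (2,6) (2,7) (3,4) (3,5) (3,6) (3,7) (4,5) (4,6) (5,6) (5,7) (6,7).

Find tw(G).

A width-4 tree decomposition is:
Bags: B1 = {2, 3, 4, 5, 6}  B2 = {2, 3, 5, 6, 7}  B3 = {1, 2, 3, 5, 6}
Tree: B1–B2, B2–B3
The largest bag has 5 vertices, giving width 4; this decomposition certifies tw(G) ≤ 4. For the lower bound, the 5 vertices {1, 2, 3, 5, 6} are pairwise adjacent, and any tree decomposition puts a clique entirely inside one bag — forcing width ≥ 4. Hence tw(G) = 4 exactly.

4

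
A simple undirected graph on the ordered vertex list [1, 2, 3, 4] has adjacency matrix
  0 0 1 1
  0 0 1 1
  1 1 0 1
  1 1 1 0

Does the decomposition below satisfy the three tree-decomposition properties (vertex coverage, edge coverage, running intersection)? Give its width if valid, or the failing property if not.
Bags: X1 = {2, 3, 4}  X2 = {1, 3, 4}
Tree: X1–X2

Yes; width 2.

Checking the three conditions: (i) the bags cover all of {1, 2, 3, 4}; (ii) for each edge, some bag contains both endpoints; (iii) the bags containing any fixed vertex form a subtree. All hold, so the decomposition is valid with width 3 − 1 = 2.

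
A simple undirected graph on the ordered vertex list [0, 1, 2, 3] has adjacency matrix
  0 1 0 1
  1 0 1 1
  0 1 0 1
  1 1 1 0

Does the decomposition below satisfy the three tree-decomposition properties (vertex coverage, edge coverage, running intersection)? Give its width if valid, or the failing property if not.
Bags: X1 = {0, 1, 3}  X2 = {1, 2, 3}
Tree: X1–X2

Checking the three conditions: (i) the bags cover all of {0, 1, 2, 3}; (ii) for each edge, some bag contains both endpoints; (iii) the bags containing any fixed vertex form a subtree. All hold, so the decomposition is valid with width 3 − 1 = 2.

Yes; width 2.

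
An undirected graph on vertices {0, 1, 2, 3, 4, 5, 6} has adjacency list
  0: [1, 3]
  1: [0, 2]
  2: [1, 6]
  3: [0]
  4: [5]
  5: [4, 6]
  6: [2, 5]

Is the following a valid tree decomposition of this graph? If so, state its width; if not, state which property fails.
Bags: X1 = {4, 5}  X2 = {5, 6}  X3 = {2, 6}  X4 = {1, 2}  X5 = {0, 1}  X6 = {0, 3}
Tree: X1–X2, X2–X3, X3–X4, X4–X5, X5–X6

Yes; width 1.

Checking the three conditions: (i) the bags cover all of {0, 1, 2, 3, 4, 5, 6}; (ii) for each edge, some bag contains both endpoints; (iii) the bags containing any fixed vertex form a subtree. All hold, so the decomposition is valid with width 2 − 1 = 1.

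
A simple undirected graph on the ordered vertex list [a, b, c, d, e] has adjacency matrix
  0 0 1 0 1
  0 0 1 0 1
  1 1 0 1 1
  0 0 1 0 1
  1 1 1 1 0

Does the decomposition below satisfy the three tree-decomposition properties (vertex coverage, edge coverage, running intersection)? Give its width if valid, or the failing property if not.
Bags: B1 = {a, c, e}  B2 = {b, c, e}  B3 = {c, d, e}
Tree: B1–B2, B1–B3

Checking the three conditions: (i) the bags cover all of {a, b, c, d, e}; (ii) for each edge, some bag contains both endpoints; (iii) the bags containing any fixed vertex form a subtree. All hold, so the decomposition is valid with width 3 − 1 = 2.

Yes; width 2.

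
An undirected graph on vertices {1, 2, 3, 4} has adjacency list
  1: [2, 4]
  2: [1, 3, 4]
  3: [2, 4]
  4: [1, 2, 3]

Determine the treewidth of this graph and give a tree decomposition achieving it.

Treewidth 2.
Bags: B1 = {2, 3, 4}  B2 = {1, 2, 4}
Tree: B1–B2

Each bag holds 3 vertices, so the decomposition has width 2, which upper-bounds the treewidth. On the other hand G contains the 3-clique {1, 2, 4}. A clique must lie in a single bag of any decomposition, so no decomposition can have width below 2. Therefore the treewidth is 2.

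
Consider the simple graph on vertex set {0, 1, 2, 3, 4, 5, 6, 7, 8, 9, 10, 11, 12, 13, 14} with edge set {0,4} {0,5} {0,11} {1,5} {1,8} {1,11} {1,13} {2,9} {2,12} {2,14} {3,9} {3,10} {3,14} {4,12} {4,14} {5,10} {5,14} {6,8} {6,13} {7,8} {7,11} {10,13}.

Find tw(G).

3

A width-3 tree decomposition is:
Bags: B1 = {2, 4, 9, 12}  B2 = {2, 4, 9, 14}  B3 = {3, 4, 9, 14}  B4 = {0, 3, 4, 14}  B5 = {0, 3, 5, 14}  B6 = {0, 3, 5, 10}  B7 = {0, 5, 10, 11}  B8 = {1, 5, 10, 11}  B9 = {1, 10, 11, 13}  B10 = {1, 7, 11, 13}  B11 = {1, 7, 8, 13}  B12 = {6, 7, 8, 13}
Tree: B1–B2, B2–B3, B3–B4, B4–B5, B5–B6, B6–B7, B7–B8, B8–B9, B9–B10, B10–B11, B11–B12
The largest bag has 4 vertices, giving width 3; this decomposition certifies tw(G) ≤ 3. For the lower bound: the 4 vertex sets {2,9,12}, {4}, {14}, {0,3,5,10} are disjoint, each induces a connected subgraph, and every pair is joined by at least one edge of G. Contracting each set to a single vertex therefore yields K_{4} as a minor, and since treewidth is minor-monotone, tw(G) ≥ tw(K_{4}) = 3. Therefore the treewidth is 3.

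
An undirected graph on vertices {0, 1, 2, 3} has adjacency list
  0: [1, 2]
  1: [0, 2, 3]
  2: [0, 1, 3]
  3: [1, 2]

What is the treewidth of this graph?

A width-2 tree decomposition is:
Bags: B1 = {1, 2, 3}  B2 = {0, 1, 2}
Tree: B1–B2
Every bag has size at most 3, so the width is 3 − 1 = 2 and tw(G) ≤ 2. On the other hand G contains the 3-clique {0, 1, 2}. A clique must lie in a single bag of any decomposition, so no decomposition can have width below 2. Combining the bounds, tw(G) = 2.

2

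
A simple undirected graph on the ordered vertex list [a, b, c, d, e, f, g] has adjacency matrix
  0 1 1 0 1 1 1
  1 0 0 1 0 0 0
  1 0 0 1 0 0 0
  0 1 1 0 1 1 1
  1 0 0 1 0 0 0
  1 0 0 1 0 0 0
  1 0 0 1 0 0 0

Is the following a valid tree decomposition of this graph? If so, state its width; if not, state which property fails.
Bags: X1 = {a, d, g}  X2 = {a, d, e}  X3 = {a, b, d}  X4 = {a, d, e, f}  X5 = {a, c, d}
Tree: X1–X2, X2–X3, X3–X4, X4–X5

A tree decomposition must satisfy three properties: every vertex lies in some bag; for every edge, both endpoints lie together in some bag; and for every vertex, the bags containing it form a connected subtree. Here bags containing vertex e are not connected in the tree, so the decomposition is invalid.

No — bags containing vertex e are not connected in the tree.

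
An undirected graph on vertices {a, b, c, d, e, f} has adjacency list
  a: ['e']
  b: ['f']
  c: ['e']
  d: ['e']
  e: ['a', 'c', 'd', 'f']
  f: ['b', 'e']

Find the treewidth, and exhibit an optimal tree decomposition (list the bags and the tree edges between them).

Treewidth 1.
One such decomposition:
Bags: B1 = {c, e}  B2 = {d, e}  B3 = {a, e}  B4 = {e, f}  B5 = {b, f}
Tree: B1–B2, B2–B3, B1–B4, B4–B5

Every bag has size at most 2, so the width is 2 − 1 = 1 and tw(G) ≤ 1. Any graph with an edge has treewidth ≥ 1, and G has the edge c–e. Therefore the treewidth is 1.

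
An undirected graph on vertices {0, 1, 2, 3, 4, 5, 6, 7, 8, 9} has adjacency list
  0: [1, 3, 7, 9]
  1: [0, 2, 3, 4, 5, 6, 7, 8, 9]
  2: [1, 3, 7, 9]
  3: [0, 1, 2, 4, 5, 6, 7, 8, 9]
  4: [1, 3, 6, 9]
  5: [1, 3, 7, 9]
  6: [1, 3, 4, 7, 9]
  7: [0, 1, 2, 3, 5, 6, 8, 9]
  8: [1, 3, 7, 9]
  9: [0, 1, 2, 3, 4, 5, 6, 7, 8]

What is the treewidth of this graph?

A width-4 tree decomposition is:
Bags: B1 = {1, 3, 6, 7, 9}  B2 = {1, 3, 7, 8, 9}  B3 = {1, 2, 3, 7, 9}  B4 = {1, 3, 5, 7, 9}  B5 = {0, 1, 3, 7, 9}  B6 = {1, 3, 4, 6, 9}
Tree: B1–B2, B1–B3, B1–B4, B2–B5, B1–B6
The largest bag has 5 vertices, giving width 4; this decomposition certifies tw(G) ≤ 4. On the other hand G contains the 5-clique {1, 3, 4, 6, 9}. A clique must lie in a single bag of any decomposition, so no decomposition can have width below 4. The upper and lower bounds meet at 4, so that is the treewidth.

4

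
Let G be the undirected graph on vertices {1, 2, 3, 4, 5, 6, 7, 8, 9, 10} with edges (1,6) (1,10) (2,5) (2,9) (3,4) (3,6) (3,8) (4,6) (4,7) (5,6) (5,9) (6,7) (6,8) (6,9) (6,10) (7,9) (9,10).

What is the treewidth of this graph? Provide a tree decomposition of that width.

Each bag holds 3 vertices, so the decomposition has width 2, which upper-bounds the treewidth. On the other hand G contains the 3-clique {2, 5, 9}. A clique must lie in a single bag of any decomposition, so no decomposition can have width below 2. Therefore the treewidth is 2.

Treewidth 2.
Bags: B1 = {4, 6, 7}  B2 = {6, 7, 9}  B3 = {3, 4, 6}  B4 = {3, 6, 8}  B5 = {5, 6, 9}  B6 = {2, 5, 9}  B7 = {6, 9, 10}  B8 = {1, 6, 10}
Tree: B1–B2, B1–B3, B3–B4, B2–B5, B5–B6, B2–B7, B7–B8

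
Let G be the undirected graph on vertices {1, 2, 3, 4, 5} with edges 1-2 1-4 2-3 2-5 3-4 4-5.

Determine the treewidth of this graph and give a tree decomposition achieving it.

Treewidth 2.
One optimal decomposition is:
Bags: B1 = {2, 3, 4}  B2 = {2, 4, 5}  B3 = {1, 2, 4}
Tree: B1–B2, B2–B3

Each bag holds 3 vertices, so the decomposition has width 2, which upper-bounds the treewidth. For the lower bound, G contains the cycle 2–3–4–5–2, so G is not a forest; only forests have treewidth ≤ 1, hence tw(G) ≥ 2. Hence tw(G) = 2 exactly.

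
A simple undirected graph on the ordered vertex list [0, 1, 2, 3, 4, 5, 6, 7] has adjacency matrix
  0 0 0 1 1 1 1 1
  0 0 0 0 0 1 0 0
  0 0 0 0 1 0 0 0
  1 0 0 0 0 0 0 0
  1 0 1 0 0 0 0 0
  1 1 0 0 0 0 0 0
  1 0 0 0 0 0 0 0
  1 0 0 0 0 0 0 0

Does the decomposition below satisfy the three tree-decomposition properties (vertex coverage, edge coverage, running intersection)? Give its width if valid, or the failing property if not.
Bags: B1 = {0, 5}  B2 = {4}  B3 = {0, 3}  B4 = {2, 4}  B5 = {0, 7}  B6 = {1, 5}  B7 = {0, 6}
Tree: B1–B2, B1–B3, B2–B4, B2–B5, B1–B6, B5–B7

A tree decomposition must satisfy three properties: every vertex lies in some bag; for every edge, both endpoints lie together in some bag; and for every vertex, the bags containing it form a connected subtree. Here edge (0,4) lies in no bag, so the decomposition is invalid.

No — edge (0,4) lies in no bag.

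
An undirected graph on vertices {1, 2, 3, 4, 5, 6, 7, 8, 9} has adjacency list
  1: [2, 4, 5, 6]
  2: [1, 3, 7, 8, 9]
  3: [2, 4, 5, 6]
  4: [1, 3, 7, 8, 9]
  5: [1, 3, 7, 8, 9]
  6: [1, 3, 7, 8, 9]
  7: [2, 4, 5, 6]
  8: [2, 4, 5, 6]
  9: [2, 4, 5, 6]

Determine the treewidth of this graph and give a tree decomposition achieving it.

The largest bag has 5 vertices, giving width 4; this decomposition certifies tw(G) ≤ 4. For the lower bound: the 5 vertex sets {5,7}, {3,6}, {4,8}, {2}, {9} are disjoint, each induces a connected subgraph, and every pair is joined by at least one edge of G. Contracting each set to a single vertex therefore yields K_{5} as a minor, and since treewidth is minor-monotone, tw(G) ≥ tw(K_{5}) = 4. Hence tw(G) = 4 exactly.

Treewidth 4.
One optimal decomposition is:
Bags: B1 = {2, 4, 5, 6, 7}  B2 = {2, 3, 4, 5, 6}  B3 = {2, 4, 5, 6, 8}  B4 = {2, 4, 5, 6, 9}  B5 = {1, 2, 4, 5, 6}
Tree: B1–B2, B2–B3, B3–B4, B4–B5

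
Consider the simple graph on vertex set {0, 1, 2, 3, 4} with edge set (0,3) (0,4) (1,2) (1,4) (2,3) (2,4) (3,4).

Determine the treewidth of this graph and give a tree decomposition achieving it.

Treewidth 2.
One optimal decomposition is:
Bags: B1 = {0, 3, 4}  B2 = {2, 3, 4}  B3 = {1, 2, 4}
Tree: B1–B2, B2–B3

Every bag has size at most 3, so the width is 3 − 1 = 2 and tw(G) ≤ 2. On the other hand G contains the 3-clique {0, 3, 4}. A clique must lie in a single bag of any decomposition, so no decomposition can have width below 2. Combining the bounds, tw(G) = 2.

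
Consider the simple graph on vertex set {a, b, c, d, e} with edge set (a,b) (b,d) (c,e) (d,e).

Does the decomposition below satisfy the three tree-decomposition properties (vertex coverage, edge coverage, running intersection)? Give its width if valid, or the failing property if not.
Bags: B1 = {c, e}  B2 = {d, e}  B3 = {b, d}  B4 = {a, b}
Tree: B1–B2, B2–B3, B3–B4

Yes; width 1.

Every vertex of G appears in some bag (union = {a, b, c, d, e}); every edge is covered by a bag; and for each vertex v the set of bags containing v is connected in the bag tree. The decomposition is therefore valid. The largest bag has 2 vertices, so the width is 1.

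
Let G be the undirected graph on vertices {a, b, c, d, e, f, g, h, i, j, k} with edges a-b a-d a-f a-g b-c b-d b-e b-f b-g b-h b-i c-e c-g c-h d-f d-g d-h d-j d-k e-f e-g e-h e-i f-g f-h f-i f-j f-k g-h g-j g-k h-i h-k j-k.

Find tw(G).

4

A width-4 tree decomposition is:
Bags: B1 = {b, e, f, h, i}  B2 = {b, e, f, g, h}  B3 = {b, d, f, g, h}  B4 = {a, b, d, f, g}  B5 = {d, f, g, h, k}  B6 = {d, f, g, j, k}  B7 = {b, c, e, g, h}
Tree: B1–B2, B2–B3, B3–B4, B3–B5, B5–B6, B2–B7
Every bag has size at most 5, so the width is 5 − 1 = 4 and tw(G) ≤ 4. On the other hand G contains the 5-clique {b, c, e, g, h}. A clique must lie in a single bag of any decomposition, so no decomposition can have width below 4. Therefore the treewidth is 4.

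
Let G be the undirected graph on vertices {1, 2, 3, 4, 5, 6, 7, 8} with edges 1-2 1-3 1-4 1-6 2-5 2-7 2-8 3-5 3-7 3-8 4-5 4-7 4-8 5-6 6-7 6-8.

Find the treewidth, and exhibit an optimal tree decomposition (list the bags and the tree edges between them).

Treewidth 4.
Bags: B1 = {1, 3, 5, 7, 8}  B2 = {1, 5, 6, 7, 8}  B3 = {1, 2, 5, 7, 8}  B4 = {1, 4, 5, 7, 8}
Tree: B1–B2, B2–B3, B3–B4

Every bag has size at most 5, so the width is 5 − 1 = 4 and tw(G) ≤ 4. For the lower bound: the 5 vertex sets {3,5}, {6,7}, {2,8}, {1}, {4} are disjoint, each induces a connected subgraph, and every pair is joined by at least one edge of G. Contracting each set to a single vertex therefore yields K_{5} as a minor, and since treewidth is minor-monotone, tw(G) ≥ tw(K_{5}) = 4. The upper and lower bounds meet at 4, so that is the treewidth.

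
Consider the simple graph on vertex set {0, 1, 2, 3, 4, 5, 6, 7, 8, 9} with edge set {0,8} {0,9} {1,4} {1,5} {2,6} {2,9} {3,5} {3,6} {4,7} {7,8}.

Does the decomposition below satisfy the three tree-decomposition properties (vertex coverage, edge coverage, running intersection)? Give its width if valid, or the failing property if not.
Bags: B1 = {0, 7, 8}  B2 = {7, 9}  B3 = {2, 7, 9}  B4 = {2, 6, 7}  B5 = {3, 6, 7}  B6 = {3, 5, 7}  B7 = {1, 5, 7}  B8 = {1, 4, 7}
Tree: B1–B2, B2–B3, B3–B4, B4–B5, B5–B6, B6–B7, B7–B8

No — edge (0,9) lies in no bag.

A tree decomposition must satisfy three properties: every vertex lies in some bag; for every edge, both endpoints lie together in some bag; and for every vertex, the bags containing it form a connected subtree. Here edge (0,9) lies in no bag, so the decomposition is invalid.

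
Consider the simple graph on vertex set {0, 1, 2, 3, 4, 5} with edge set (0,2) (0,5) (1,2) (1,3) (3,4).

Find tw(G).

A width-1 tree decomposition is:
Bags: B1 = {0, 5}  B2 = {0, 2}  B3 = {1, 2}  B4 = {1, 3}  B5 = {3, 4}
Tree: B1–B2, B2–B3, B3–B4, B4–B5
The largest bag has 2 vertices, giving width 1; this decomposition certifies tw(G) ≤ 1. Any graph with an edge has treewidth ≥ 1, and G has the edge 5–0. Combining the bounds, tw(G) = 1.

1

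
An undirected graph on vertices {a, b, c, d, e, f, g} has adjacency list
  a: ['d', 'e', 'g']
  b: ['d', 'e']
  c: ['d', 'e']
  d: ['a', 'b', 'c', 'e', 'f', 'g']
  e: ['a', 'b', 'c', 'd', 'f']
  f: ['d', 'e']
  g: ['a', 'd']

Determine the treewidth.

2

A width-2 tree decomposition is:
Bags: B1 = {b, d, e}  B2 = {c, d, e}  B3 = {d, e, f}  B4 = {a, d, e}  B5 = {a, d, g}
Tree: B1–B2, B1–B3, B1–B4, B4–B5
Each bag holds 3 vertices, so the decomposition has width 2, which upper-bounds the treewidth. On the other hand G contains the 3-clique {a, d, g}. A clique must lie in a single bag of any decomposition, so no decomposition can have width below 2. Combining the bounds, tw(G) = 2.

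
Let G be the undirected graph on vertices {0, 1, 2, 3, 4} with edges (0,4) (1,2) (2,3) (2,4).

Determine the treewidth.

A width-1 tree decomposition is:
Bags: B1 = {2, 3}  B2 = {1, 2}  B3 = {2, 4}  B4 = {0, 4}
Tree: B1–B2, B1–B3, B3–B4
The largest bag has 2 vertices, giving width 1; this decomposition certifies tw(G) ≤ 1. Since G has at least one edge (e.g. 2–3), it is not an edgeless graph, so tw(G) ≥ 1. Hence tw(G) = 1 exactly.

1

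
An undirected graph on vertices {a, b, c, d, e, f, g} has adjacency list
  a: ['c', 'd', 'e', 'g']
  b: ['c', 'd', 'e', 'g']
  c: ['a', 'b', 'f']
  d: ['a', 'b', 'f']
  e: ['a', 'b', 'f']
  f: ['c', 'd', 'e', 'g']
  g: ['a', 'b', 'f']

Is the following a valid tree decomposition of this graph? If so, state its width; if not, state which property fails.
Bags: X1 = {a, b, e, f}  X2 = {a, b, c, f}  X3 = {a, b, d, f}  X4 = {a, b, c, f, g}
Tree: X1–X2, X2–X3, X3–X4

A tree decomposition must satisfy three properties: every vertex lies in some bag; for every edge, both endpoints lie together in some bag; and for every vertex, the bags containing it form a connected subtree. Here bags containing vertex c are not connected in the tree, so the decomposition is invalid.

No — bags containing vertex c are not connected in the tree.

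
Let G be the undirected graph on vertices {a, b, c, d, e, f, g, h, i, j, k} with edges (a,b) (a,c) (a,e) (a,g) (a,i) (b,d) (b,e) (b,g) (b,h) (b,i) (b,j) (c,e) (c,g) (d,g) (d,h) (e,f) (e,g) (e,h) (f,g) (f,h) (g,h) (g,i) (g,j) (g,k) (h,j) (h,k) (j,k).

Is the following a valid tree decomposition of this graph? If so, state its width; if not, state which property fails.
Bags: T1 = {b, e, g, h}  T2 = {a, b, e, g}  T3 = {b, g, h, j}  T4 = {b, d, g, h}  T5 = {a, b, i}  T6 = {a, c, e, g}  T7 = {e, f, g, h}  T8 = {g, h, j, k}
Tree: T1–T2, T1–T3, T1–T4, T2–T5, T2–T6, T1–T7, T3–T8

No — edge (g,i) lies in no bag.

A tree decomposition must satisfy three properties: every vertex lies in some bag; for every edge, both endpoints lie together in some bag; and for every vertex, the bags containing it form a connected subtree. Here edge (g,i) lies in no bag, so the decomposition is invalid.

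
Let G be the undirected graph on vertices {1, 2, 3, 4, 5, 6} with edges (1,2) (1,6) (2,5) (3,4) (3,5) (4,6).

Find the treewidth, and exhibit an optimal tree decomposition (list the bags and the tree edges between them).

Treewidth 2.
One such decomposition:
Bags: B1 = {3, 4, 6}  B2 = {1, 3, 6}  B3 = {1, 2, 3}  B4 = {2, 3, 5}
Tree: B1–B2, B2–B3, B3–B4

Each bag holds 3 vertices, so the decomposition has width 2, which upper-bounds the treewidth. The edges 3–4–6–1–2–5–3 form a cycle, so G is not a tree and its treewidth is at least 2. Hence tw(G) = 2 exactly.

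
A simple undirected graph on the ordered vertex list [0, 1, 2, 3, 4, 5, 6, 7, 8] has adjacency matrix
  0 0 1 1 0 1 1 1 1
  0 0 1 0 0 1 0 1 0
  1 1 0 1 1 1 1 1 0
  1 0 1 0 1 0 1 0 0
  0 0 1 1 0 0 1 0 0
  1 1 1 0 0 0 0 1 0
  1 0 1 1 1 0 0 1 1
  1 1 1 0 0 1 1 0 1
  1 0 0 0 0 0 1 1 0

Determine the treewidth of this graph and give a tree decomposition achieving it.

The largest bag has 4 vertices, giving width 3; this decomposition certifies tw(G) ≤ 3. For the lower bound, the 4 vertices {0, 6, 7, 8} are pairwise adjacent, and any tree decomposition puts a clique entirely inside one bag — forcing width ≥ 3. Hence tw(G) = 3 exactly.

Treewidth 3.
One such decomposition:
Bags: B1 = {0, 2, 5, 7}  B2 = {0, 2, 6, 7}  B3 = {0, 2, 3, 6}  B4 = {0, 6, 7, 8}  B5 = {2, 3, 4, 6}  B6 = {1, 2, 5, 7}
Tree: B1–B2, B2–B3, B2–B4, B3–B5, B1–B6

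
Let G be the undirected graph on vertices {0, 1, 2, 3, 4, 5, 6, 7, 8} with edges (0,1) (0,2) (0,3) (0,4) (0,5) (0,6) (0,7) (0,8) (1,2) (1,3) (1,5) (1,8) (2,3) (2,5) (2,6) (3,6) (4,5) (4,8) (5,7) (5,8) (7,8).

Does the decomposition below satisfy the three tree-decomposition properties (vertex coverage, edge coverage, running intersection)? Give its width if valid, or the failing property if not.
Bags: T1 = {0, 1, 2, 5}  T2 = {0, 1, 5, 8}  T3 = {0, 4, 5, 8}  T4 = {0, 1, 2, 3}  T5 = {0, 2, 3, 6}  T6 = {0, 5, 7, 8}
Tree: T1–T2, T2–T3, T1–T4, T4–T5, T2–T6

Every vertex of G appears in some bag (union = {0, 1, 2, 3, 4, 5, 6, 7, 8}); every edge is covered by a bag; and for each vertex v the set of bags containing v is connected in the bag tree. The decomposition is therefore valid. The largest bag has 4 vertices, so the width is 3.

Yes; width 3.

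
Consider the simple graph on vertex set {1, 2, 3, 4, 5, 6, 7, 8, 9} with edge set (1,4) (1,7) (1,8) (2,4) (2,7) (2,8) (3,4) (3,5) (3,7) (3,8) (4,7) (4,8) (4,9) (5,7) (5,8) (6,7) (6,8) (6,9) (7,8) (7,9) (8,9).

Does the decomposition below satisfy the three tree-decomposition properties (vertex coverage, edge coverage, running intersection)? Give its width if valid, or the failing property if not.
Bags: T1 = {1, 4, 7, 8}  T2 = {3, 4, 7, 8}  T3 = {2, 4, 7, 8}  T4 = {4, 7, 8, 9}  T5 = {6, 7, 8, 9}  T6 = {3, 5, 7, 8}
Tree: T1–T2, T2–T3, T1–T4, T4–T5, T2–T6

Vertex coverage: the bags together contain {1, 2, 3, 4, 5, 6, 7, 8, 9}, the full vertex set. Edge coverage: each edge of G has both endpoints in at least one bag. Running intersection: for every vertex, the bags containing it form a connected subtree. All three properties hold, so this is a valid tree decomposition of width max|bag| − 1 = 3, and hence tw(G) ≤ 3.

Yes; width 3.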